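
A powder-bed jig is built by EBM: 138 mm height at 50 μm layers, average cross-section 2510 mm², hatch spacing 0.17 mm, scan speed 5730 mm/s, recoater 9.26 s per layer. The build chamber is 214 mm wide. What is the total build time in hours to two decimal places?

9.07 hours

Layer count = ceil(138 / 0.05) = 2760.
Per-layer scan distance = 2510 / 0.17, so 14764.7 mm.
Beam time per layer = 14764.7 / 5730, so 2.5767 s.
Per-layer time = 2.5767 + 9.26, so 11.8367 s.
Total: 2760 × 11.8367 s = 32669.292 s → 9.07 hours.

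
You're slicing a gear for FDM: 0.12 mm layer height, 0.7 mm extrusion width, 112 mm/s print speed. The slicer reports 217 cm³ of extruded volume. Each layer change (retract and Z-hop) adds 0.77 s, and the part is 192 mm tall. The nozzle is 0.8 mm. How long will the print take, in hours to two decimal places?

Extrusion cross-section = 0.12 × 0.7 = 0.084 mm².
Path length: 217000 mm³ / 0.084 mm² → 2583333.3 mm.
Print-move time = 2583333.3 / 112 = 23065.5 s.
Number of layers: 192 / 0.12 → 1600 (rounded up).
Z-hop total: 1600 × 0.77 → 1232 s.
Total = 23065.5 + 1232 = 24297.5 s = 6.75 hours.

6.75 hours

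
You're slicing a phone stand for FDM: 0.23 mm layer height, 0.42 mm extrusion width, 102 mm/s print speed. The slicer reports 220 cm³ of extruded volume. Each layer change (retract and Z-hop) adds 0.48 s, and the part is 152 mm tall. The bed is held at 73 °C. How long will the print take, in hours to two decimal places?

Line area = 0.23 × 0.42 = 0.0966 mm².
Total extruded path = 220000/0.0966 = 2277432.7 mm.
Time extruding: 2277432.7 / 102 → 22327.8 s.
Number of layers: 152 / 0.23 → 661 (rounded up).
Z-hop total: 661 × 0.48 → 317.28 s.
Total = 22327.8 + 317.28 = 22645.08 s = 6.29 hours.

6.29 hours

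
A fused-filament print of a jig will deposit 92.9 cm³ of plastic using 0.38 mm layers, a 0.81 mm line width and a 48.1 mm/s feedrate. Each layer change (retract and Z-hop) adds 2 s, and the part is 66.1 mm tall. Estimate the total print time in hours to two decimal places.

Bead cross-section = 0.38 × 0.81 = 0.3078 mm².
Total extruded path = 92900/0.3078 = 301819.4 mm.
Extrusion time = 301819.4 / 48.1 = 6274.8 s.
Layers = ⌈66.1/0.38⌉ = 174.
Z-hop total: 174 × 2 → 348 s.
Altogether 6274.8 + 348 = 6622.8 s, i.e. 1.84 hours.

1.84 hours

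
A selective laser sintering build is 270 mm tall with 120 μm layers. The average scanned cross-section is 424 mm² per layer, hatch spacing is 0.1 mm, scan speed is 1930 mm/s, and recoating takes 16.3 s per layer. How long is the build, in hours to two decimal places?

Number of layers: 270 / 0.12 → 2250 (rounded up).
Hatch length per layer = 424 / 0.1 = 4240 mm.
Scan time per layer: 4240 / 1930 → 2.1969 s.
Per-layer time = 2.1969 + 16.3 = 18.4969 s.
2250 layers × 18.4969 s/layer = 41618.025 s, i.e. 11.56 hours.

11.56 hours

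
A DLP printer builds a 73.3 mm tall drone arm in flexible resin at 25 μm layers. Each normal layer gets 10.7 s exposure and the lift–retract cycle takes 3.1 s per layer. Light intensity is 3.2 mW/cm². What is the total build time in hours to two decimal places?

11.24 hours

Layer count = ceil(73.3 / 0.025) = 2932.
Per-layer time: 10.7 + 3.1 → 13.8 s.
Total = 2932 × 13.8 = 40461.6 s = 11.24 hours.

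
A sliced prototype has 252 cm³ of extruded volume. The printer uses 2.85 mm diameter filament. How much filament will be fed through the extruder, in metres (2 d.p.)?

39.50 m

A = π r² = π × 1.425² = 6.3794 mm².
Length = 252 cm³ / 6.3794 mm² = 252000 / 6.3794 = 39502.15 mm = 39.50 m.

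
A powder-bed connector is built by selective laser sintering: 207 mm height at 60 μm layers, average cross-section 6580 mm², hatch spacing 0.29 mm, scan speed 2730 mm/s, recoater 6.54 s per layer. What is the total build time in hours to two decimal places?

14.23 hours

Layers = ⌈207/0.06⌉ = 3450.
Hatch length per layer: 6580 / 0.29 → 22689.7 mm.
Scan time per layer = 22689.7 / 2730 = 8.3112 s.
Time per layer = 8.3112 + 6.54, so 14.8512 s.
Build time = 3450 × 14.8512 = 51236.64 s = 14.23 hours.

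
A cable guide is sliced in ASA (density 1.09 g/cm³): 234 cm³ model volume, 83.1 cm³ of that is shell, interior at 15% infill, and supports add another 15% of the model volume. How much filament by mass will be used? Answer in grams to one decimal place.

153.5 g

Infill region: 234 − 83.1 → 150.9 cm³.
Deposited infill: 0.15 × 150.9 → 22.635 cm³.
Support = 0.15 × 234 = 35.1 cm³.
Deposited volume = 83.1 + 22.635 + 35.1 = 140.835 cm³.
Mass = 140.835 × 1.09, so 153.51015 g.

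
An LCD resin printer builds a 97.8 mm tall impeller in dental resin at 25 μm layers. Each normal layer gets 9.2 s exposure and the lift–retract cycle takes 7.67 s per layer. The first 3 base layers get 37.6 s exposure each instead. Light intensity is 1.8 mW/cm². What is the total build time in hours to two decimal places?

18.36 hours

Layers = ⌈97.8/0.025⌉ = 3912.
Base layers = 3 × (37.6 + 7.67) = 135.81 s.
Remaining layers: 3909 × (9.2 + 7.67) → 65944.83 s.
Total = 135.81 + 65944.83 = 66080.64 s = 18.36 hours.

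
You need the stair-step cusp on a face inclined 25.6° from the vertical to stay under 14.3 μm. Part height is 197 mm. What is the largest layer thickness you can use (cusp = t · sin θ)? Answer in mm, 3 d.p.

Layer height = cusp / sin(25.6°) = 0.0143 / 0.4321 = 0.033 mm.

0.033 mm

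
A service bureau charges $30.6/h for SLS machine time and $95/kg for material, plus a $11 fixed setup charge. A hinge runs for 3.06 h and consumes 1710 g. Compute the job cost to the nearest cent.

Time charge = 30.6 × 3.06, so $93.636.
Material cost = 95 × 1710/1000 = $162.45.
Total = 93.636 + 162.45 + 11 = 267.086 ≈ $267.09.

$267.09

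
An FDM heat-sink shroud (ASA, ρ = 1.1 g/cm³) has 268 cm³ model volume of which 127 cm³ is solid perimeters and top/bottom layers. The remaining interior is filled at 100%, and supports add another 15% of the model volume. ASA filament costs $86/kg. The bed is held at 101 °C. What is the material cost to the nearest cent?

$29.16

Infill region = 268 − 127 = 141 cm³.
Deposited infill = 1.00 × 141 = 141 cm³.
Support: 0.15 × 268 → 40.2 cm³.
Total extruded = 127 + 141 + 40.2, so 308.2 cm³.
Mass = 308.2 × 1.1 = 339.02 g.
At $86/kg: 339.02/1000 × 86 = $29.16.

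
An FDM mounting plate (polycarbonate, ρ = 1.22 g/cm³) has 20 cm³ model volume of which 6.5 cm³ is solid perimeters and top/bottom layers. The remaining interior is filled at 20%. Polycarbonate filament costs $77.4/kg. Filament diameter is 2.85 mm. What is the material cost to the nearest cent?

Volume inside the shell = 20 − 6.5, so 13.5 cm³.
Deposited infill = 0.20 × 13.5, so 2.7 cm³.
Total printed volume = 6.5 + 2.7, so 9.2 cm³.
Mass: 9.2 × 1.22 → 11.224 g.
At $77.4/kg: 11.224/1000 × 77.4 = $0.87.

$0.87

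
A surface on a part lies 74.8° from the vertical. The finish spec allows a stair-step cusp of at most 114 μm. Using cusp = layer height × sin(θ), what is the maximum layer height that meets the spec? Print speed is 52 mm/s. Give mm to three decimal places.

0.118 mm

Layer height = cusp / sin(74.8°) = 0.114 / 0.9650 = 0.118 mm.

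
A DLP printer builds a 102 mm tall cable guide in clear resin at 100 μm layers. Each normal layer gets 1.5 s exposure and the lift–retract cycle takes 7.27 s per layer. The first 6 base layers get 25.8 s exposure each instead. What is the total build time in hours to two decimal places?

Number of layers: 102 / 0.1 → 1020 (rounded up).
Burn-in layers = 6 × (25.8 + 7.27) = 198.42 s.
Normal layers = 1014 × (1.5 + 7.27), so 8892.78 s.
Total = 198.42 + 8892.78 = 9091.2 s = 2.53 hours.

2.53 hours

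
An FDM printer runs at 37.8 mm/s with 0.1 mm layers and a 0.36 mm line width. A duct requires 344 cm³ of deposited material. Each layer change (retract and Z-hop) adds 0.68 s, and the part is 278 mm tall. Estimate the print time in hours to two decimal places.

Extrusion cross-section: 0.1 × 0.36 → 0.036 mm².
Toolpath length = 344 cm³ / 0.036 mm² = 344000 / 0.036 = 9555555.6 mm.
Time extruding = 9555555.6 / 37.8, so 252792.5 s.
Number of layers: 278 / 0.1 → 2780 (rounded up).
Non-print overhead: 2780 × 0.68 → 1890.4 s.
Total = 252792.5 + 1890.4 = 254682.9 s = 70.75 hours.

70.75 hours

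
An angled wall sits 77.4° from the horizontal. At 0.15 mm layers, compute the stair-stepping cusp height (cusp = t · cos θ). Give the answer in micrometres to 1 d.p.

Cusp = layer height × cos(77.4°) = 0.15 × 0.2181 = 0.032715 mm = 32.7 μm.

32.7 μm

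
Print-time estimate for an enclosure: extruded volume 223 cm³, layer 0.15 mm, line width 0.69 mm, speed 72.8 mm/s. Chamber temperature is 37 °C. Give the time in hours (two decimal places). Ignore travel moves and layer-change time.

8.22 hours

Extrusion cross-section = 0.15 × 0.69, so 0.1035 mm².
Toolpath length = 223 cm³ / 0.1035 mm² = 223000 / 0.1035 = 2154589.4 mm.
Extrusion time = 2154589.4 / 72.8, so 29596 s.
Converting: 29596 s = 8.22 hours.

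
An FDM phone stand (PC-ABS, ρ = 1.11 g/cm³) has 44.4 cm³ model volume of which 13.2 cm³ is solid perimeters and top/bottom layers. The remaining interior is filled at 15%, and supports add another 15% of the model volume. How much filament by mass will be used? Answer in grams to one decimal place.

27.2 g

Volume inside the shell: 44.4 − 13.2 → 31.2 cm³.
Infill volume: 0.15 × 31.2 → 4.68 cm³.
Support: 0.15 × 44.4 → 6.66 cm³.
Total extruded = 13.2 + 4.68 + 6.66 = 24.54 cm³.
Mass = 24.54 × 1.11, so 27.2394 g.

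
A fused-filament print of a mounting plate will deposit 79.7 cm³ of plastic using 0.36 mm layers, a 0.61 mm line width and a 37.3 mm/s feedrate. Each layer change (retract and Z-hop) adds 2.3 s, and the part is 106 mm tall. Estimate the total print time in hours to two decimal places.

Line area = 0.36 × 0.61, so 0.2196 mm².
Toolpath length = 79.7 cm³ / 0.2196 mm² = 79700 / 0.2196 = 362932.6 mm.
Time extruding = 362932.6 / 37.3, so 9730.1 s.
Layer count = ceil(106 / 0.36) = 295.
Z-hop total: 295 × 2.3 → 678.5 s.
Total = 9730.1 + 678.5 = 10408.6 s = 2.89 hours.

2.89 hours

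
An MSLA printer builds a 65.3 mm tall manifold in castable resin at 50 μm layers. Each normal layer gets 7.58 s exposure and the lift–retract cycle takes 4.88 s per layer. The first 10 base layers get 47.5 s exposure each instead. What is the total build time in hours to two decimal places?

4.63 hours

Layers = ⌈65.3/0.05⌉ = 1306.
Bottom layers = 10 × (47.5 + 4.88) = 523.8 s.
Remaining layers: 1296 × (7.58 + 4.88) → 16148.16 s.
Sum: 523.8 + 16148.16 = 16671.96 s → 4.63 hours.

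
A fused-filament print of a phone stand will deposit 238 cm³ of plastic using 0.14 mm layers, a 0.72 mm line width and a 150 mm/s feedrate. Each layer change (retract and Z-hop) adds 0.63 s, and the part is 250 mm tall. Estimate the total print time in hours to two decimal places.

Extrusion cross-section = 0.14 × 0.72 = 0.1008 mm².
Toolpath length = 238 cm³ / 0.1008 mm² = 238000 / 0.1008 = 2361111.1 mm.
Print-move time: 2361111.1 / 150 → 15740.7 s.
Layer count = ceil(250 / 0.14) = 1786.
Non-print overhead: 1786 × 0.63 → 1125.18 s.
Altogether 15740.7 + 1125.18 = 16865.88 s, i.e. 4.68 hours.

4.68 hours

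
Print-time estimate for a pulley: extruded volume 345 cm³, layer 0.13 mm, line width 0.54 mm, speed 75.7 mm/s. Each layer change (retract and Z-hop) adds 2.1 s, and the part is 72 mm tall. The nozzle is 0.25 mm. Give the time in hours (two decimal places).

Line area = 0.13 × 0.54, so 0.0702 mm².
Total extruded path = 345000/0.0702 = 4914529.9 mm.
Time extruding: 4914529.9 / 75.7 → 64921.1 s.
Number of layers: 72 / 0.13 → 554 (rounded up).
Layer-change overhead = 554 × 2.1 = 1163.4 s.
Total = 64921.1 + 1163.4 = 66084.5 s = 18.36 hours.

18.36 hours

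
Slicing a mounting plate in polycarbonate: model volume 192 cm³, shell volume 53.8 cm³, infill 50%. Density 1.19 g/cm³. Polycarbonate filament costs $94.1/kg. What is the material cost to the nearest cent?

Volume inside the shell: 192 − 53.8 → 138.2 cm³.
Infill deposited = 0.50 × 138.2, so 69.1 cm³.
Total printed volume = 53.8 + 69.1 = 122.9 cm³.
Mass = 122.9 × 1.19, so 146.251 g.
Cost = 146.251 g / 1000 × $94.1/kg = $13.76.

$13.76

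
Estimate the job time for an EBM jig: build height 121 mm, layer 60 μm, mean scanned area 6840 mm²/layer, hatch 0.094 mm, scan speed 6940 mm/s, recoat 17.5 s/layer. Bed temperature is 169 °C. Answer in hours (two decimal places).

Layers = ⌈121/0.06⌉ = 2017.
Scan path per layer = 6840 / 0.094, so 72766 mm.
Scan time per layer = 72766 / 6940 = 10.485 s.
Layer cycle = 10.485 + 17.5 = 27.985 s.
Build time = 2017 × 27.985 = 56445.745 s = 15.68 hours.

15.68 hours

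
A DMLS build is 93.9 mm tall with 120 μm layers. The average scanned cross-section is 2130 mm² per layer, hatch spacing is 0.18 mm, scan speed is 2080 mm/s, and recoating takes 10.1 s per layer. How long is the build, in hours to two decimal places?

3.43 hours

Layer count = ceil(93.9 / 0.12) = 783.
Scan path per layer = 2130 / 0.18 = 11833.3 mm.
Scan time per layer = 11833.3 / 2080, so 5.6891 s.
Time per layer = 5.6891 + 10.1, so 15.7891 s.
Build time = 783 × 15.7891 = 12362.8653 s = 3.43 hours.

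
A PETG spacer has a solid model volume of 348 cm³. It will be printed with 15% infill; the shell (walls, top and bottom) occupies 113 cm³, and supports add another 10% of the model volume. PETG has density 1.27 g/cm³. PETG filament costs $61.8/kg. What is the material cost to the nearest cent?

Volume inside the shell = 348 − 113, so 235 cm³.
Deposited infill = 0.15 × 235 = 35.25 cm³.
Support: 0.10 × 348 → 34.8 cm³.
Deposited volume = 113 + 35.25 + 34.8 = 183.05 cm³.
Mass = 183.05 × 1.27, so 232.4735 g.
At $61.8/kg: 232.4735/1000 × 61.8 = $14.37.

$14.37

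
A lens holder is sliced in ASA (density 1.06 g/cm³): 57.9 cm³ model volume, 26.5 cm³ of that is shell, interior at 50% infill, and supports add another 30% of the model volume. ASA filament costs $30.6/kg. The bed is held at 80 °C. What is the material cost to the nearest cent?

Volume inside the shell: 57.9 − 26.5 → 31.4 cm³.
Infill volume: 0.50 × 31.4 → 15.7 cm³.
Support = 0.30 × 57.9 = 17.37 cm³.
Total extruded = 26.5 + 15.7 + 17.37, so 59.57 cm³.
Mass = 59.57 × 1.06 = 63.1442 g.
At $30.6/kg: 63.1442/1000 × 30.6 = $1.93.

$1.93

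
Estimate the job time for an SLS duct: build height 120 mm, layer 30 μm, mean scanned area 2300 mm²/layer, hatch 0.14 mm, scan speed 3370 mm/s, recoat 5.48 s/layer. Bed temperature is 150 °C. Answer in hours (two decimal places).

Layers = ⌈120/0.03⌉ = 4000.
Per-layer scan distance: 2300 / 0.14 → 16428.6 mm.
Laser time per layer = 16428.6 / 3370, so 4.875 s.
Time per layer = 4.875 + 5.48, so 10.355 s.
4000 layers × 10.355 s/layer = 41420 s, i.e. 11.51 hours.

11.51 hours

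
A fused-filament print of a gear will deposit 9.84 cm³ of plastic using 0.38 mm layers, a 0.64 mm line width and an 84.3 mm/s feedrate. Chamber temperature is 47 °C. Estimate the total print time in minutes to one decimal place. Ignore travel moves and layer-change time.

Bead cross-section = 0.38 × 0.64, so 0.2432 mm².
Toolpath length = 9.84 cm³ / 0.2432 mm² = 9840 / 0.2432 = 40460.5 mm.
Print-move time = 40460.5 / 84.3, so 480 s.
480 s = 8.0 minutes.

8.0 minutes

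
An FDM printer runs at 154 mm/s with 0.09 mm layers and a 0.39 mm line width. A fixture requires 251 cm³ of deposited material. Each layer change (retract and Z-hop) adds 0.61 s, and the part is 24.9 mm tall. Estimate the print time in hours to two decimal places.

12.95 hours

Line area = 0.09 × 0.39, so 0.0351 mm².
Toolpath length = 251 cm³ / 0.0351 mm² = 251000 / 0.0351 = 7150997.2 mm.
Time extruding = 7150997.2 / 154 = 46435 s.
Layers = ⌈24.9/0.09⌉ = 277.
Z-hop total = 277 × 0.61, so 168.97 s.
Total = 46435 + 168.97 = 46603.97 s = 12.95 hours.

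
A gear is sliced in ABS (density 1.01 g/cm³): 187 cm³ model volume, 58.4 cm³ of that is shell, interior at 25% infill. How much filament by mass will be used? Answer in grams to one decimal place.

Infill region = 187 − 58.4 = 128.6 cm³.
Deposited infill: 0.25 × 128.6 → 32.15 cm³.
Deposited volume: 58.4 + 32.15 → 90.55 cm³.
Mass: 90.55 × 1.01 → 91.4555 g.

91.5 g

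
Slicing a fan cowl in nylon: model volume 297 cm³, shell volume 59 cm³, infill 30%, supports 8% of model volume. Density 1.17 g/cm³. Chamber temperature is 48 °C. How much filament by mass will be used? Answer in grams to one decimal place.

180.4 g

Volume inside the shell = 297 − 59 = 238 cm³.
Infill deposited = 0.30 × 238, so 71.4 cm³.
Support = 0.08 × 297, so 23.76 cm³.
Total printed volume = 59 + 71.4 + 23.76, so 154.16 cm³.
Mass = 154.16 × 1.17, so 180.3672 g.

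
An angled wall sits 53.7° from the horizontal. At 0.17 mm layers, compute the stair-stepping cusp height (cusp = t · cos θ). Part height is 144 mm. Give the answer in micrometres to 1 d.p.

100.6 μm

cos(53.7°) = 0.5920, so cusp = 0.17 × 0.5920 = 0.10064 mm → 100.6 μm.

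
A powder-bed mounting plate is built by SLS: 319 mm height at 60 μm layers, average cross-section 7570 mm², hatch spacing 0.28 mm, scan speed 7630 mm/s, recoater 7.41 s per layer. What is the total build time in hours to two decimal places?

16.18 hours

Layers = ⌈319/0.06⌉ = 5317.
Hatch length per layer = 7570 / 0.28 = 27035.7 mm.
Laser time per layer = 27035.7 / 7630 = 3.5433 s.
Per-layer time = 3.5433 + 7.41, so 10.9533 s.
Build time = 5317 × 10.9533 = 58238.6961 s = 16.18 hours.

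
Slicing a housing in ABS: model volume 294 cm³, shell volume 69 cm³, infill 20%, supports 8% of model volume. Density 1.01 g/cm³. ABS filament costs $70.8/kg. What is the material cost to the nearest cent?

Interior volume: 294 − 69 → 225 cm³.
Infill deposited = 0.20 × 225 = 45 cm³.
Support: 0.08 × 294 → 23.52 cm³.
Deposited volume = 69 + 45 + 23.52 = 137.52 cm³.
Mass = 137.52 × 1.01, so 138.8952 g.
At $70.8/kg: 138.8952/1000 × 70.8 = $9.83.

$9.83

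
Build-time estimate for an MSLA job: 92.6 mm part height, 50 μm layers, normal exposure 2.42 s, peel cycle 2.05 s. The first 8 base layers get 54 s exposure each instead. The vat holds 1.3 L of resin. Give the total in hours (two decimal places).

Layer count = ceil(92.6 / 0.05) = 1852.
Bottom layers = 8 × (54 + 2.05) = 448.4 s.
Remaining layers = 1844 × (2.42 + 2.05), so 8242.68 s.
Sum: 448.4 + 8242.68 = 8691.08 s → 2.41 hours.

2.41 hours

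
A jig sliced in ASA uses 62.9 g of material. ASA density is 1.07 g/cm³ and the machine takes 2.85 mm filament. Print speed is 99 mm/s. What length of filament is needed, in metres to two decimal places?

Extruded volume: 62.9/1.07 = 58.785 cm³ (58785 mm³).
Cross-section of 2.85 mm filament: π·(2.85/2)² = 6.3794 mm².
Length = 58785 / 6.3794 = 9214.82 mm = 9.21 m.

9.21 m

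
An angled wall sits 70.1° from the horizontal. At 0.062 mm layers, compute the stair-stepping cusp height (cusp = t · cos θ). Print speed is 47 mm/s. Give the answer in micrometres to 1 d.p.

cos(70.1°) = 0.3404, so cusp = 0.062 × 0.3404 = 0.021105 mm → 21.1 μm.

21.1 μm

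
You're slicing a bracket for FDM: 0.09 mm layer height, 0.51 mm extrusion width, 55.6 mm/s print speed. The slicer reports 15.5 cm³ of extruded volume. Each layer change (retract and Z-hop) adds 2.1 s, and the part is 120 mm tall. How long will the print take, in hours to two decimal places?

2.47 hours

Extrusion cross-section: 0.09 × 0.51 → 0.0459 mm².
Toolpath length = 15.5 cm³ / 0.0459 mm² = 15500 / 0.0459 = 337690.6 mm.
Time extruding = 337690.6 / 55.6 = 6073.6 s.
Layer count = ceil(120 / 0.09) = 1334.
Non-print overhead: 1334 × 2.1 → 2801.4 s.
Total = 6073.6 + 2801.4 = 8875 s = 2.47 hours.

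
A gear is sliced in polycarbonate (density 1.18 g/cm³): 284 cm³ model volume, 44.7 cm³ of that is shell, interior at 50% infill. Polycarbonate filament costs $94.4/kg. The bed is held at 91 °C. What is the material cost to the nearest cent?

Interior volume: 284 − 44.7 → 239.3 cm³.
Deposited infill: 0.50 × 239.3 → 119.65 cm³.
Total printed volume: 44.7 + 119.65 → 164.35 cm³.
Mass = 164.35 × 1.18, so 193.933 g.
Cost = 193.933 g / 1000 × $94.4/kg = $18.31.

$18.31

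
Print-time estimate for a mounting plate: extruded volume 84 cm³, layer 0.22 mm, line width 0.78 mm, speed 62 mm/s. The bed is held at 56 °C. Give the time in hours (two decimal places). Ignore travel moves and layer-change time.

Line area: 0.22 × 0.78 → 0.1716 mm².
Total extruded path = 84000/0.1716 = 489510.5 mm.
Time extruding = 489510.5 / 62, so 7895.3 s.
That's 7895.3 s → 2.19 hours.

2.19 hours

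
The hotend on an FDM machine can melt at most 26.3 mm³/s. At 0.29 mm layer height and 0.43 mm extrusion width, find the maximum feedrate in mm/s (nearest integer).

Bead cross-section = 0.29 × 0.43 = 0.1247 mm².
Max speed = 26.3 / 0.1247 = 210.91 ≈ 211 mm/s.

211 mm/s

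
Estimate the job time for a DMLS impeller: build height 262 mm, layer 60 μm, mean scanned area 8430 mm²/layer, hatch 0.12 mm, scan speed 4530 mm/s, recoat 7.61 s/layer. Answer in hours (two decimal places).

28.04 hours

Layers = ⌈262/0.06⌉ = 4367.
Per-layer scan distance = 8430 / 0.12 = 70250 mm.
Per-layer scan time = 70250 / 4530 = 15.5077 s.
Per-layer time = 15.5077 + 7.61, so 23.1177 s.
4367 layers × 23.1177 s/layer = 100954.9959 s, i.e. 28.04 hours.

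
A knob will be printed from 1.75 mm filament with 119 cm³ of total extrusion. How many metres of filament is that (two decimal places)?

49.47 m

Cross-section of 1.75 mm filament: π·(1.75/2)² = 2.4053 mm².
L = 119000 mm³ / 2.4053 mm² = 49474.08 mm, i.e. 49.47 m.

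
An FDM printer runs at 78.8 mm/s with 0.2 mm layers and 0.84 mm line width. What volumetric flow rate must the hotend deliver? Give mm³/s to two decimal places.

13.24

A = 0.2 × 0.84, so 0.168 mm².
Q = v·A = 78.8 × 0.168 = 13.24 mm³/s.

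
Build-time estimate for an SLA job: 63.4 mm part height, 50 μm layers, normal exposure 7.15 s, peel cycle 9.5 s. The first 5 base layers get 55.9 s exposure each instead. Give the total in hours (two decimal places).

Layers = ⌈63.4/0.05⌉ = 1268.
Bottom layers = 5 × (55.9 + 9.5), so 327 s.
Remaining layers = 1263 × (7.15 + 9.5), so 21028.95 s.
Sum: 327 + 21028.95 = 21355.95 s → 5.93 hours.

5.93 hours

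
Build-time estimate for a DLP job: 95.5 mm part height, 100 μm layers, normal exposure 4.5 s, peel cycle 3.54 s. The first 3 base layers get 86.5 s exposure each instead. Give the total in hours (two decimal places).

2.20 hours

Layer count = ceil(95.5 / 0.1) = 955.
Bottom layers = 3 × (86.5 + 3.54), so 270.12 s.
Remaining layers = 952 × (4.5 + 3.54) = 7654.08 s.
Sum: 270.12 + 7654.08 = 7924.2 s → 2.20 hours.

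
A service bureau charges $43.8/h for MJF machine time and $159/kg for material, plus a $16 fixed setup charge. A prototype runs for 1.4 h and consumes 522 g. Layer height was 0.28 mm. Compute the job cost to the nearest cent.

$160.32

Machine-time cost = 43.8 × 1.4, so $61.32.
Material cost: 159 × 522/1000 → $82.998.
Adding setup: 61.32 + 82.998 + 16 → 160.318 ≈ $160.32.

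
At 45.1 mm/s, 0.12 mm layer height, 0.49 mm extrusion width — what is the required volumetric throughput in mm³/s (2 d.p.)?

A: 0.12 × 0.49 → 0.0588 mm².
Q = v·A = 45.1 × 0.0588 = 2.65 mm³/s.

2.65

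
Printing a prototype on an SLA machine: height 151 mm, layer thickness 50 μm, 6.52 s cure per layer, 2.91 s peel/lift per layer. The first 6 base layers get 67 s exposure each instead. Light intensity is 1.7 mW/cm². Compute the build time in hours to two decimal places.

Number of layers: 151 / 0.05 → 3020 (rounded up).
Bottom layers: 6 × (67 + 2.91) → 419.46 s.
Regular layers: 3014 × (6.52 + 2.91) → 28422.02 s.
Sum: 419.46 + 28422.02 = 28841.48 s → 8.01 hours.

8.01 hours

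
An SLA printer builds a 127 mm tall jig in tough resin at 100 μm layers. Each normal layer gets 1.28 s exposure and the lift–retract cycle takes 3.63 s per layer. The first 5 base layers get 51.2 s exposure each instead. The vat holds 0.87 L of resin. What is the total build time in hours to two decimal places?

Number of layers: 127 / 0.1 → 1270 (rounded up).
Base layers = 5 × (51.2 + 3.63) = 274.15 s.
Regular layers = 1265 × (1.28 + 3.63) = 6211.15 s.
Total = 274.15 + 6211.15 = 6485.3 s = 1.80 hours.

1.80 hours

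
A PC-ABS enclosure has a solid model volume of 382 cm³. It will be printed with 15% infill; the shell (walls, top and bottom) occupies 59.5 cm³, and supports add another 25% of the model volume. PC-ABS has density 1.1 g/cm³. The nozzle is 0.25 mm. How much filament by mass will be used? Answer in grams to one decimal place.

223.7 g

Interior volume: 382 − 59.5 → 322.5 cm³.
Deposited infill = 0.15 × 322.5, so 48.375 cm³.
Support: 0.25 × 382 → 95.5 cm³.
Deposited volume = 59.5 + 48.375 + 95.5 = 203.375 cm³.
Mass: 203.375 × 1.1 → 223.7125 g.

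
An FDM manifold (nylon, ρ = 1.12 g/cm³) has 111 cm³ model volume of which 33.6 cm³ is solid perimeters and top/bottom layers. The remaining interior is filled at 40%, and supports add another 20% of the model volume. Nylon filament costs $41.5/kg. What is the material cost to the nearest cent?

$4.03

Interior volume: 111 − 33.6 → 77.4 cm³.
Infill volume = 0.40 × 77.4 = 30.96 cm³.
Support = 0.20 × 111 = 22.2 cm³.
Total printed volume = 33.6 + 30.96 + 22.2 = 86.76 cm³.
Mass = 86.76 × 1.12 = 97.1712 g.
At $41.5/kg: 97.1712/1000 × 41.5 = $4.03.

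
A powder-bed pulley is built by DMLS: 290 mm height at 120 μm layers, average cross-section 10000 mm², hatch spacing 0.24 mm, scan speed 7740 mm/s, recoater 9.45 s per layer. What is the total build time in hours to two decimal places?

9.96 hours

Number of layers: 290 / 0.12 → 2417 (rounded up).
Scan path per layer = 10000 / 0.24 = 41666.7 mm.
Laser time per layer = 41666.7 / 7740 = 5.3833 s.
Time per layer: 5.3833 + 9.45 → 14.8333 s.
Total: 2417 × 14.8333 s = 35852.0861 s → 9.96 hours.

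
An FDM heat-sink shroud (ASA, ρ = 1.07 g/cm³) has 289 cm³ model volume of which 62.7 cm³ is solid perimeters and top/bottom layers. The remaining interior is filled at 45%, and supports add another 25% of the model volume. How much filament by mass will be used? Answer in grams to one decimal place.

253.4 g

Volume inside the shell: 289 − 62.7 → 226.3 cm³.
Infill volume: 0.45 × 226.3 → 101.835 cm³.
Support = 0.25 × 289 = 72.25 cm³.
Total printed volume = 62.7 + 101.835 + 72.25, so 236.785 cm³.
Mass = 236.785 × 1.07, so 253.35995 g.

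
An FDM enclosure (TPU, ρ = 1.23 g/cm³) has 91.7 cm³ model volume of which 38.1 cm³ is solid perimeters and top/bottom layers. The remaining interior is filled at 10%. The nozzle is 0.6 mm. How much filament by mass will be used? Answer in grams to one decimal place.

Volume inside the shell: 91.7 − 38.1 → 53.6 cm³.
Deposited infill: 0.10 × 53.6 → 5.36 cm³.
Total extruded = 38.1 + 5.36, so 43.46 cm³.
Mass = 43.46 × 1.23, so 53.4558 g.

53.5 g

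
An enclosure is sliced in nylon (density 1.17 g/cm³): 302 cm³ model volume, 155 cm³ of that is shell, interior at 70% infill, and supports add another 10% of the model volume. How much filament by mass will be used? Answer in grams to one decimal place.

Volume inside the shell = 302 − 155 = 147 cm³.
Infill deposited = 0.70 × 147 = 102.9 cm³.
Support: 0.10 × 302 → 30.2 cm³.
Total printed volume = 155 + 102.9 + 30.2 = 288.1 cm³.
Mass = 288.1 × 1.17, so 337.077 g.

337.1 g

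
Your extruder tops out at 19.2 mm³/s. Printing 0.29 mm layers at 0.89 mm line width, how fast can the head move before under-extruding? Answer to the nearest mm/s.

74 mm/s

Extrusion cross-section = 0.29 × 0.89 = 0.2581 mm².
Max speed = 19.2 / 0.2581 = 74.39 ≈ 74 mm/s.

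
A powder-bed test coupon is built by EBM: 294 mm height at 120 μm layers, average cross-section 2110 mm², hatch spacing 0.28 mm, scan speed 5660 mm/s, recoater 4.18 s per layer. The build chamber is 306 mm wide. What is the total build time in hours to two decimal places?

Layer count = ceil(294 / 0.12) = 2450.
Per-layer scan distance: 2110 / 0.28 → 7535.7 mm.
Beam time per layer: 7535.7 / 5660 → 1.3314 s.
Per-layer time: 1.3314 + 4.18 → 5.5114 s.
Build time = 2450 × 5.5114 = 13502.93 s = 3.75 hours.

3.75 hours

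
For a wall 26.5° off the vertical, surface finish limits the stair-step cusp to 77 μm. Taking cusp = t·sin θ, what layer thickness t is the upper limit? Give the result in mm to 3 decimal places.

0.173 mm

sin(26.5°) = 0.4462; t_max = 0.077/0.4462 = 0.173 mm.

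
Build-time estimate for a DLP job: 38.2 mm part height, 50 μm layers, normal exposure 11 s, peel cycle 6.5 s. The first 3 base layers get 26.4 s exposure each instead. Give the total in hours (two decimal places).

3.73 hours

Layer count = ceil(38.2 / 0.05) = 764.
Burn-in layers: 3 × (26.4 + 6.5) → 98.7 s.
Regular layers = 761 × (11 + 6.5) = 13317.5 s.
Sum: 98.7 + 13317.5 = 13416.2 s → 3.73 hours.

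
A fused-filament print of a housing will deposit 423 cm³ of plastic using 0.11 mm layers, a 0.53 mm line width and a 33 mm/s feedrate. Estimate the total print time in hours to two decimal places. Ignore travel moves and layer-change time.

Extrusion cross-section: 0.11 × 0.53 → 0.0583 mm².
Total extruded path = 423000/0.0583 = 7255574.6 mm.
Extrusion time: 7255574.6 / 33 → 219865.9 s.
That's 219865.9 s → 61.07 hours.

61.07 hours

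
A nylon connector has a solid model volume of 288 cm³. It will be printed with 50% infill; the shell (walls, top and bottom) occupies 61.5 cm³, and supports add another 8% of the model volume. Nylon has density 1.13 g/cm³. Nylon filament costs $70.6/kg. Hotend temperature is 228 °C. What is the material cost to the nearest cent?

Volume inside the shell: 288 − 61.5 → 226.5 cm³.
Infill deposited = 0.50 × 226.5, so 113.25 cm³.
Support = 0.08 × 288 = 23.04 cm³.
Total printed volume = 61.5 + 113.25 + 23.04 = 197.79 cm³.
Mass = 197.79 × 1.13, so 223.5027 g.
At $70.6/kg: 223.5027/1000 × 70.6 = $15.78.

$15.78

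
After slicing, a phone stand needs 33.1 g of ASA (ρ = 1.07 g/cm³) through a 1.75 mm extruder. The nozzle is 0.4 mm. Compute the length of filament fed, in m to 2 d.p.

Extruded volume: 33.1/1.07 = 30.9346 cm³ (30934.6 mm³).
Filament cross-section = π × (1.75/2)² = 2.4053 mm².
Length = 30934.6 / 2.4053 = 12861.02 mm = 12.86 m.

12.86 m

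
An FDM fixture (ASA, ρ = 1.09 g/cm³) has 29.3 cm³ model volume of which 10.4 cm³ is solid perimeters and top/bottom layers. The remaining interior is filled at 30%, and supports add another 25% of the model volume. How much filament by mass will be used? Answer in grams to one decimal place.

Interior volume = 29.3 − 10.4, so 18.9 cm³.
Infill deposited: 0.30 × 18.9 → 5.67 cm³.
Support = 0.25 × 29.3, so 7.325 cm³.
Total printed volume = 10.4 + 5.67 + 7.325, so 23.395 cm³.
Mass = 23.395 × 1.09, so 25.50055 g.

25.5 g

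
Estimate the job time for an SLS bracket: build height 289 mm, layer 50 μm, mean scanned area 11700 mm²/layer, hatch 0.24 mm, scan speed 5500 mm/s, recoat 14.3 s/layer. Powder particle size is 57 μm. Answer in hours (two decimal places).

37.19 hours

Number of layers: 289 / 0.05 → 5780 (rounded up).
Hatch length per layer = 11700 / 0.24 = 48750 mm.
Per-layer scan time = 48750 / 5500, so 8.8636 s.
Time per layer = 8.8636 + 14.3 = 23.1636 s.
Build time = 5780 × 23.1636 = 133885.608 s = 37.19 hours.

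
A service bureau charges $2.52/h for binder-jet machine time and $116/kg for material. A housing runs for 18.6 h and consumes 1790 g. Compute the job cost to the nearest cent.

Machine cost: 2.52 × 18.6 → $46.872.
Material charge: 116 × 1790/1000 → $207.64.
Total = 46.872 + 207.64 = 254.512 ≈ $254.51.

$254.51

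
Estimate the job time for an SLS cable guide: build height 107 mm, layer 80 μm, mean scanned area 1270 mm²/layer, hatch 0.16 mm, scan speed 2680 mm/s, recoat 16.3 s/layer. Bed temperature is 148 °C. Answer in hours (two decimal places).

Layer count = ceil(107 / 0.08) = 1338.
Hatch length per layer = 1270 / 0.16, so 7937.5 mm.
Per-layer scan time: 7937.5 / 2680 → 2.9618 s.
Layer cycle = 2.9618 + 16.3 = 19.2618 s.
Build time = 1338 × 19.2618 = 25772.2884 s = 7.16 hours.

7.16 hours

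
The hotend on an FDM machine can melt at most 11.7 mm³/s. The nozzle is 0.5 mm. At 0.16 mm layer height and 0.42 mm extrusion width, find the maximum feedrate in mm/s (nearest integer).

174 mm/s

Extrusion cross-section = 0.16 × 0.42 = 0.0672 mm².
v_max = Q/A = 11.7/0.0672 = 174.11 mm/s → 174 mm/s.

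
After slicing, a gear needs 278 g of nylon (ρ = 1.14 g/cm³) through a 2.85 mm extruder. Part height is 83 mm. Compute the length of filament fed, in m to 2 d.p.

38.23 m

Extruded volume: 278/1.14 = 243.8596 cm³ (243859.6 mm³).
A = π r² = π × 1.425² = 6.3794 mm².
L = V/A = 243859.6/6.3794 = 38226.1 mm → 38.23 m.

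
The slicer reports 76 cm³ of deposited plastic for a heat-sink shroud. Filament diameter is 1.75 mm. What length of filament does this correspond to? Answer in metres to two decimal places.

31.60 m

Filament cross-section = π × (1.75/2)² = 2.4053 mm².
L = 76000 mm³ / 2.4053 mm² = 31596.89 mm, i.e. 31.60 m.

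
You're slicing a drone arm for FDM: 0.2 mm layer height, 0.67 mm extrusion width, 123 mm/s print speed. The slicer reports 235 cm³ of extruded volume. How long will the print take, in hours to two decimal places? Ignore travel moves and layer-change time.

Line area = 0.2 × 0.67, so 0.134 mm².
Toolpath length = 235 cm³ / 0.134 mm² = 235000 / 0.134 = 1753731.3 mm.
Extrusion time = 1753731.3 / 123 = 14258 s.
In the requested units: 14258 s = 3.96 hours.

3.96 hours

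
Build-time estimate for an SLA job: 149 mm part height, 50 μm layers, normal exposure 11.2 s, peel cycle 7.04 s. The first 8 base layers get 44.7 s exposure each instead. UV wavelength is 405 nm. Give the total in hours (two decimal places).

Number of layers: 149 / 0.05 → 2980 (rounded up).
Burn-in layers = 8 × (44.7 + 7.04) = 413.92 s.
Regular layers: 2972 × (11.2 + 7.04) → 54209.28 s.
Total = 413.92 + 54209.28 = 54623.2 s = 15.17 hours.

15.17 hours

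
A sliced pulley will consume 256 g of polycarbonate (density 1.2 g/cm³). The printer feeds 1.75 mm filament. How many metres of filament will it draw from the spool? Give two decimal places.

Volume = 256 g / 1.2 g·cm⁻³ = 213.3333 cm³ = 213333.3 mm³.
Filament cross-section = π × (1.75/2)² = 2.4053 mm².
L = V/A = 213333.3/2.4053 = 88693.01 mm → 88.69 m.

88.69 m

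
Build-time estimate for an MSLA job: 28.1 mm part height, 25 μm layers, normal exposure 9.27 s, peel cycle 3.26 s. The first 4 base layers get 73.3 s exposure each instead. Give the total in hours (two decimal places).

3.98 hours

Layers = ⌈28.1/0.025⌉ = 1124.
Burn-in layers: 4 × (73.3 + 3.26) → 306.24 s.
Remaining layers: 1120 × (9.27 + 3.26) → 14033.6 s.
Sum: 306.24 + 14033.6 = 14339.84 s → 3.98 hours.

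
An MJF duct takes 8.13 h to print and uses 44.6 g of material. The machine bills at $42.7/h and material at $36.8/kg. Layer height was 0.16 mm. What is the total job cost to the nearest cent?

$348.79

Machine-time cost = 42.7 × 8.13 = $347.151.
Material cost = 36.8 × 44.6/1000, so $1.64128.
Job cost: 347.151 + 1.64128 = 348.79228 ≈ $348.79.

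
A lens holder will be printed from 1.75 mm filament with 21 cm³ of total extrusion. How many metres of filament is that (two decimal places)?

8.73 m

A = π r² = π × 0.875² = 2.4053 mm².
Length = 21 cm³ / 2.4053 mm² = 21000 / 2.4053 = 8730.72 mm = 8.73 m.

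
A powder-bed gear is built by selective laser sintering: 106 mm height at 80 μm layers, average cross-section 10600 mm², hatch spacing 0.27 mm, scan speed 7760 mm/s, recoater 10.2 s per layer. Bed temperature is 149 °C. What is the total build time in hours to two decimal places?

5.62 hours

Number of layers: 106 / 0.08 → 1325 (rounded up).
Per-layer scan distance = 10600 / 0.27, so 39259.3 mm.
Scan time per layer = 39259.3 / 7760 = 5.0592 s.
Time per layer = 5.0592 + 10.2 = 15.2592 s.
1325 layers × 15.2592 s/layer = 20218.44 s, i.e. 5.62 hours.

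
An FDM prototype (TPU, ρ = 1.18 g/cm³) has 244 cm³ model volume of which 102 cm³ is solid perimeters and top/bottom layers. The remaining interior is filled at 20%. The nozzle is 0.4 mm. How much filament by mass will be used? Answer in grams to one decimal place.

153.9 g

Interior volume = 244 − 102, so 142 cm³.
Infill deposited = 0.20 × 142, so 28.4 cm³.
Total printed volume: 102 + 28.4 → 130.4 cm³.
Mass = 130.4 × 1.18, so 153.872 g.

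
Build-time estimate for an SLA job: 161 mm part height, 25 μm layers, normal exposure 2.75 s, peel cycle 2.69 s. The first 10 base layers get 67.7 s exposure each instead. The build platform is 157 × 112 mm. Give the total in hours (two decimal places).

9.91 hours

Number of layers: 161 / 0.025 → 6440 (rounded up).
Bottom layers = 10 × (67.7 + 2.69), so 703.9 s.
Regular layers = 6430 × (2.75 + 2.69), so 34979.2 s.
Total = 703.9 + 34979.2 = 35683.1 s = 9.91 hours.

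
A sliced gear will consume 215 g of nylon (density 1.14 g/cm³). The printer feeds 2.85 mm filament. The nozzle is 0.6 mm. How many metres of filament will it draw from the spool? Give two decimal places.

29.56 m

Extruded volume: 215/1.14 = 188.5965 cm³ (188596.5 mm³).
A = π r² = π × 1.425² = 6.3794 mm².
Length = 188596.5 / 6.3794 = 29563.36 mm = 29.56 m.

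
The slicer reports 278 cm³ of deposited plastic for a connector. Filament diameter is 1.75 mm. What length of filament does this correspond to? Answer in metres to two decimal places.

Filament cross-section = π × (1.75/2)² = 2.4053 mm².
Length = 278 cm³ / 2.4053 mm² = 278000 / 2.4053 = 115578.1 mm = 115.58 m.

115.58 m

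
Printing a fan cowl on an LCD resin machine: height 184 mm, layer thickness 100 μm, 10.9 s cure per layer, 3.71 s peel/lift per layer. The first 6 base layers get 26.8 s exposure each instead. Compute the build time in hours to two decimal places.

Number of layers: 184 / 0.1 → 1840 (rounded up).
Bottom layers: 6 × (26.8 + 3.71) → 183.06 s.
Remaining layers = 1834 × (10.9 + 3.71) = 26794.74 s.
Sum: 183.06 + 26794.74 = 26977.8 s → 7.49 hours.

7.49 hours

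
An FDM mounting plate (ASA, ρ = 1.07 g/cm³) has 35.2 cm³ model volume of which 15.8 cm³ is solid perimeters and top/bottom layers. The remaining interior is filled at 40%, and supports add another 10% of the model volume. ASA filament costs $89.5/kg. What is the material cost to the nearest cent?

Infill region = 35.2 − 15.8 = 19.4 cm³.
Infill volume: 0.40 × 19.4 → 7.76 cm³.
Support = 0.10 × 35.2, so 3.52 cm³.
Deposited volume = 15.8 + 7.76 + 3.52, so 27.08 cm³.
Mass: 27.08 × 1.07 → 28.9756 g.
At $89.5/kg: 28.9756/1000 × 89.5 = $2.59.

$2.59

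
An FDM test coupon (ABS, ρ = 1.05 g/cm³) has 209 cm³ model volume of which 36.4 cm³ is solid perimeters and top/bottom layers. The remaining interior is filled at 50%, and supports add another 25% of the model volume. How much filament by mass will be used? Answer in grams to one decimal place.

183.7 g

Volume inside the shell = 209 − 36.4, so 172.6 cm³.
Infill deposited: 0.50 × 172.6 → 86.3 cm³.
Support: 0.25 × 209 → 52.25 cm³.
Total extruded = 36.4 + 86.3 + 52.25, so 174.95 cm³.
Mass = 174.95 × 1.05 = 183.6975 g.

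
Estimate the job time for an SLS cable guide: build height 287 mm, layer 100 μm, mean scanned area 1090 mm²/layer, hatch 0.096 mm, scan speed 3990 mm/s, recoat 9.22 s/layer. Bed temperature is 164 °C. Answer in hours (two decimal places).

9.62 hours

Number of layers: 287 / 0.1 → 2870 (rounded up).
Scan path per layer = 1090 / 0.096, so 11354.2 mm.
Scan time per layer = 11354.2 / 3990, so 2.8457 s.
Time per layer: 2.8457 + 9.22 → 12.0657 s.
Total: 2870 × 12.0657 s = 34628.559 s → 9.62 hours.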